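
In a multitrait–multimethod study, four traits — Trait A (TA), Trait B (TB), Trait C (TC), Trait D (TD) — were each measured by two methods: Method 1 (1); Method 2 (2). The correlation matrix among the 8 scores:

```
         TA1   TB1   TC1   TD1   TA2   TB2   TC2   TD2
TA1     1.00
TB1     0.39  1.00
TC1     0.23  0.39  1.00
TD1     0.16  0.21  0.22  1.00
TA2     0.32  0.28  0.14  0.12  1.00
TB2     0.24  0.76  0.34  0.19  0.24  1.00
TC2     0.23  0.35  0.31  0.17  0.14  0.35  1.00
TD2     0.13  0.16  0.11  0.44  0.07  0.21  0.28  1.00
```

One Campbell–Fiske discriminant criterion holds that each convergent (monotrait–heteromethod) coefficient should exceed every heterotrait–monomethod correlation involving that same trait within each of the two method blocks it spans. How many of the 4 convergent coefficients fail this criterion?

Checking each validity diagonal entry against its comparison values:
TA (methods 1·2): 0.32 vs {0.39, 0.24, 0.23, 0.14, 0.16, 0.07} → fail.
TB (methods 1·2): 0.76 vs {0.39, 0.24, 0.39, 0.35, 0.21, 0.21} → pass.
TC (methods 1·2): 0.31 vs {0.23, 0.14, 0.39, 0.35, 0.22, 0.28} → fail.
TD (methods 1·2): 0.44 vs {0.16, 0.07, 0.21, 0.21, 0.22, 0.28} → pass.
2 of 4 fail.

2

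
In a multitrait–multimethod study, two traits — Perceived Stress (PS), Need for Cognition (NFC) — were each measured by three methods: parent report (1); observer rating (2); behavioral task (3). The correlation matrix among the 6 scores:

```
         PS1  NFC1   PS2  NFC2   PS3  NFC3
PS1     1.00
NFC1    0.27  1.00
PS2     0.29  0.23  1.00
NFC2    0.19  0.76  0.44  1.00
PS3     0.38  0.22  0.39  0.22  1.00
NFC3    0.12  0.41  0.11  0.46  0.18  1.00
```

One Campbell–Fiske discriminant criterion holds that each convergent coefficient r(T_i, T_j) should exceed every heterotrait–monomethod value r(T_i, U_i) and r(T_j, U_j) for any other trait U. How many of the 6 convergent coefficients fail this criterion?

Each convergent coefficient versus the relevant comparison correlations:
PS (methods 1·2): 0.29 vs {0.27, 0.44} → fail.
PS (methods 1·3): 0.38 vs {0.27, 0.18} → pass.
PS (methods 2·3): 0.39 vs {0.44, 0.18} → fail.
NFC (methods 1·2): 0.76 vs {0.27, 0.44} → pass.
NFC (methods 1·3): 0.41 vs {0.27, 0.18} → pass.
NFC (methods 2·3): 0.46 vs {0.44, 0.18} → pass.
2 of 6 fail.

2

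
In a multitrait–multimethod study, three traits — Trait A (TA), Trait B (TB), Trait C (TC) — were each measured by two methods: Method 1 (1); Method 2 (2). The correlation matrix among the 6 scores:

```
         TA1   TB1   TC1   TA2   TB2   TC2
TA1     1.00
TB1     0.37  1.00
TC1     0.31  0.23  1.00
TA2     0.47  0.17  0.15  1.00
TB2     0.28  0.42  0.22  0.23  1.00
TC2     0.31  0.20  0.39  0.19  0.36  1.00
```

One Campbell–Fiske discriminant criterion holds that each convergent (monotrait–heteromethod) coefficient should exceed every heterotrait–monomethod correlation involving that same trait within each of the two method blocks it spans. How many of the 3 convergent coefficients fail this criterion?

0

Convergent coefficients and their comparison sets:
TA (methods 1·2): 0.47 vs {0.37, 0.23, 0.31, 0.19} → pass.
TB (methods 1·2): 0.42 vs {0.37, 0.23, 0.23, 0.36} → pass.
TC (methods 1·2): 0.39 vs {0.31, 0.19, 0.23, 0.36} → pass.
0 of 3 fail.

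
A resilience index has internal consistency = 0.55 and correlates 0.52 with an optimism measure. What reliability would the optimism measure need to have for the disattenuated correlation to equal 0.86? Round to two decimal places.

0.66

r_true = r_obs / √(r_xx · r_yy) ⇒ 0.86 = 0.52 / √(0.55 · r_yy).
√(0.55 · r_yy) = 0.52 / 0.86 = 0.6047; 0.55 · r_yy = 0.3657; r_yy = 0.3657 / 0.55 ≈ 0.66.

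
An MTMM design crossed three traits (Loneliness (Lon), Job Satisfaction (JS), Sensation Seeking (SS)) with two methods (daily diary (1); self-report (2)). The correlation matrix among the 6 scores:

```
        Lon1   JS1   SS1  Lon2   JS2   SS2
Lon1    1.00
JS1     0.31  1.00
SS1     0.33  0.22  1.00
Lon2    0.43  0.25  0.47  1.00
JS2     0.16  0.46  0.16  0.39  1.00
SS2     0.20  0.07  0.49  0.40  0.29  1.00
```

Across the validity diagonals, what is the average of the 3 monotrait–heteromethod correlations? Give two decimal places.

0.46

Convergent values: 0.43, 0.46, 0.49; mean = 1.38/3 = 0.46.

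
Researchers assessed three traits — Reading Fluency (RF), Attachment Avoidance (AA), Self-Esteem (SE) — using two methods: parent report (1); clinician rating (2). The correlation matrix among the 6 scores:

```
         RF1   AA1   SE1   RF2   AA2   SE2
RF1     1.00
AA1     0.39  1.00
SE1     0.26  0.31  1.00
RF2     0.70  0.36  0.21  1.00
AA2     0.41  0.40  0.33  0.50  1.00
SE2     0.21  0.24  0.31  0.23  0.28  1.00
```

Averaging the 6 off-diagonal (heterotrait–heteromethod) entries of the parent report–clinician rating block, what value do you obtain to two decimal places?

HTHM values (method 1 × method 2): 0.41, 0.21, 0.36, 0.24, 0.21, 0.33; mean = 1.76/6 = 0.29.

0.29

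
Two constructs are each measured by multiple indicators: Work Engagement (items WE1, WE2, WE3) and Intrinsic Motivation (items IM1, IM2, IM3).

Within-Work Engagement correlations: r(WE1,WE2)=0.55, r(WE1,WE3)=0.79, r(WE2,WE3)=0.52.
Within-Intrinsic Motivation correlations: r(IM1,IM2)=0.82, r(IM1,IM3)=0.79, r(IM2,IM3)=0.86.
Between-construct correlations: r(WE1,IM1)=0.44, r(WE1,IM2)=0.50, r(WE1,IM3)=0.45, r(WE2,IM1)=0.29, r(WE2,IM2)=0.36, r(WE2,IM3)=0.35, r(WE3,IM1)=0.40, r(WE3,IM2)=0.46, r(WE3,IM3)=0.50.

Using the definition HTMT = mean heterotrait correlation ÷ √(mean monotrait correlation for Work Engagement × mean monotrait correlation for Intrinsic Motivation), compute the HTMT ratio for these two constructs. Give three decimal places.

Between-construct mean = 3.75/9 = 0.4167.
Mean within-WE = 1.86/3 = 0.6200; mean within-IM = 2.47/3 = 0.8233.
Geometric mean = √(0.6200 × 0.8233) = 0.7145.
HTMT = 0.4167 / 0.7145 = 0.583.

0.583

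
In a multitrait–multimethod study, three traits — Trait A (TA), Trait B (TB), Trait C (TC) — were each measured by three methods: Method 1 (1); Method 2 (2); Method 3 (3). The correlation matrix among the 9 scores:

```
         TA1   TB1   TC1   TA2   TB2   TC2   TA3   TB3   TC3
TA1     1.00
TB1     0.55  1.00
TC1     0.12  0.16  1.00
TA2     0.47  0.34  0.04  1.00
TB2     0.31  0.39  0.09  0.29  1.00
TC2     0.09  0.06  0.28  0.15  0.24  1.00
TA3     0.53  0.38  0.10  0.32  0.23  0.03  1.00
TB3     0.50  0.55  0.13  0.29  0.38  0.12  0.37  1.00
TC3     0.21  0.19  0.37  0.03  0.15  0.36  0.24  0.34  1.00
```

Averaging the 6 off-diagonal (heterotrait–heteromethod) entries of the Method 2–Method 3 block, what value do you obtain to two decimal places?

0.14

HTHM values (method 2 × method 3): 0.29, 0.03, 0.23, 0.15, 0.03, 0.12; mean = 0.85/6 = 0.14.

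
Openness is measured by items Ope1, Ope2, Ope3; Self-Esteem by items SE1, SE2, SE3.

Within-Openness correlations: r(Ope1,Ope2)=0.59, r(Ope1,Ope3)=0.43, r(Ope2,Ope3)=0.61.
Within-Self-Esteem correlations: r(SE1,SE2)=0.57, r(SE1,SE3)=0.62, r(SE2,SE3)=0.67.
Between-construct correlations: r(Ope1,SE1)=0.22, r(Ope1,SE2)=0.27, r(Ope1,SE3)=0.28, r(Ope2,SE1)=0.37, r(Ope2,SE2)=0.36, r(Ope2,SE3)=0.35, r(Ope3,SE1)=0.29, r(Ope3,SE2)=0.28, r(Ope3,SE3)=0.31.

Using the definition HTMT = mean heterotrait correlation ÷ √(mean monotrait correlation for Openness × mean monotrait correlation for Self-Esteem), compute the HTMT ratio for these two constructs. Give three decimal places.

Mean heterotrait r = 2.73/9 = 0.3033.
Mean within-Ope = 1.63/3 = 0.5433; mean within-SE = 1.86/3 = 0.6200.
Geometric mean = √(0.5433 × 0.6200) = 0.5804.
HTMT = 0.3033 / 0.5804 = 0.523.

0.523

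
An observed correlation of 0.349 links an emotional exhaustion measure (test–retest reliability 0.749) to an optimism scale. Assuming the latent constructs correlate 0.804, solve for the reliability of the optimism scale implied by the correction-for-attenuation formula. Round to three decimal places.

0.252

r_true = r_obs / √(r_xx · r_yy) ⇒ 0.804 = 0.349 / √(0.749 · r_yy).
√(0.749 · r_yy) = 0.349 / 0.804 = 0.4341; 0.749 · r_yy = 0.1884; r_yy = 0.1884 / 0.749 ≈ 0.252.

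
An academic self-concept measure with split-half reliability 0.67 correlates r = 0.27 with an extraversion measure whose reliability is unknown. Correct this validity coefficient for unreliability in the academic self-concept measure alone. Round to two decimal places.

Single correction: r_c = r_obs / √r_xx = 0.27 / √0.67 = 0.27 / 0.8185 ≈ 0.33.

0.33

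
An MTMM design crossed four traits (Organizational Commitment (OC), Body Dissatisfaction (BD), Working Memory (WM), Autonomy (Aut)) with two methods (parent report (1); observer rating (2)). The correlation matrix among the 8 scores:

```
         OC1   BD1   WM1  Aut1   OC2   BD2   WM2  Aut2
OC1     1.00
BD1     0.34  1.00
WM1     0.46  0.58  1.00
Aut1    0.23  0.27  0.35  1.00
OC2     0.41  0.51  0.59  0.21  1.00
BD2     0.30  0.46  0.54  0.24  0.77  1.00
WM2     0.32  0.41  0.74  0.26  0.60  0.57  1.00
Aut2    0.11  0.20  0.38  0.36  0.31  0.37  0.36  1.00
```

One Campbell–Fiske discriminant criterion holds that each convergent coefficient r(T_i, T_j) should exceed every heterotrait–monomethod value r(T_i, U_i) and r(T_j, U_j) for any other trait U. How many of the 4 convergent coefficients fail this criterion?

3

Each convergent coefficient versus the relevant comparison correlations:
OC (methods 1·2): 0.41 vs {0.34, 0.77, 0.46, 0.60, 0.23, 0.31} → fail.
BD (methods 1·2): 0.46 vs {0.34, 0.77, 0.58, 0.57, 0.27, 0.37} → fail.
WM (methods 1·2): 0.74 vs {0.46, 0.60, 0.58, 0.57, 0.35, 0.36} → pass.
Aut (methods 1·2): 0.36 vs {0.23, 0.31, 0.27, 0.37, 0.35, 0.36} → fail.
3 of 4 fail.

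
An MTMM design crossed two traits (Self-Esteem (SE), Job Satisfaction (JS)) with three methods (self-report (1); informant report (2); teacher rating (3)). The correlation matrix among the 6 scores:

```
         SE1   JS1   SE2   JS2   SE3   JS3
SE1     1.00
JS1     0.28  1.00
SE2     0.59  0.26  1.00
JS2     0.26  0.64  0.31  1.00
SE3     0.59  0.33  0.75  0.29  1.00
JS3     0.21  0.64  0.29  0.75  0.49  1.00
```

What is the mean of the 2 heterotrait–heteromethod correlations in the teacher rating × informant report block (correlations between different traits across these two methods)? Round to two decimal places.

HTHM values (method 3 × method 2): 0.29, 0.29; mean = 0.58/2 = 0.29.

0.29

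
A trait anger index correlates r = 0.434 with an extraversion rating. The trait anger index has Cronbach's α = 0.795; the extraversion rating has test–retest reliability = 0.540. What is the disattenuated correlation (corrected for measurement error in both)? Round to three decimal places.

0.662

r_true = r_obs / √(r_xx · r_yy) = 0.434 / √(0.795 × 0.540) = 0.434 / √0.429300 = 0.434 / 0.6552 ≈ 0.662.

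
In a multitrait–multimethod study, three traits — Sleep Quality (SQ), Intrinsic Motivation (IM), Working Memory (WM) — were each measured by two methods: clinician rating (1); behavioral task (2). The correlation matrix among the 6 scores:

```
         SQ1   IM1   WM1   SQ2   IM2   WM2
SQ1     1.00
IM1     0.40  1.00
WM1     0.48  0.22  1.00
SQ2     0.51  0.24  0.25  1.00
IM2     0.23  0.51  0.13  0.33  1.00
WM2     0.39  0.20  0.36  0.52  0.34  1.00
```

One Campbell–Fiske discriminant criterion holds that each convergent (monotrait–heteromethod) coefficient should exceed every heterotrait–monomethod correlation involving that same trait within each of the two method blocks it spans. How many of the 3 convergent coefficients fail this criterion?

Convergent coefficients and their comparison sets:
SQ (methods 1·2): 0.51 vs {0.40, 0.33, 0.48, 0.52} → fail.
IM (methods 1·2): 0.51 vs {0.40, 0.33, 0.22, 0.34} → pass.
WM (methods 1·2): 0.36 vs {0.48, 0.52, 0.22, 0.34} → fail.
2 of 3 fail.

2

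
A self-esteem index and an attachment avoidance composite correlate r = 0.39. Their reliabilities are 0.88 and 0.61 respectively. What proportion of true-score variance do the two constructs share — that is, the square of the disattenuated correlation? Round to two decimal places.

0.28

Disattenuated r = 0.39 / √(0.88 × 0.61) = 0.39 / 0.7327 = 0.5323.
Shared true-score variance = 0.5323² = 0.2833 ≈ 0.28.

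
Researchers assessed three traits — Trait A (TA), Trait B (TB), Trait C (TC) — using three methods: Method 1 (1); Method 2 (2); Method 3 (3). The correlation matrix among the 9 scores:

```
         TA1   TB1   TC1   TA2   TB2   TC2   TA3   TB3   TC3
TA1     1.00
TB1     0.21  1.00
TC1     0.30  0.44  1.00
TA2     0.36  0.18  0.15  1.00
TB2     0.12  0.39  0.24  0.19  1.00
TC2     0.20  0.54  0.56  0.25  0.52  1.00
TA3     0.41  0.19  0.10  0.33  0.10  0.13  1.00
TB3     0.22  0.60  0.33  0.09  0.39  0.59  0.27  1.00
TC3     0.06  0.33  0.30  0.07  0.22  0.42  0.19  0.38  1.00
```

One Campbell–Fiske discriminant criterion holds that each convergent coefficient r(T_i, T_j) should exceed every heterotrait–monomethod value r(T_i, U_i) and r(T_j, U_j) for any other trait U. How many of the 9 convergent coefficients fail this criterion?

Checking each validity diagonal entry against its comparison values:
TA (methods 1·2): 0.36 vs {0.21, 0.19, 0.30, 0.25} → pass.
TA (methods 1·3): 0.41 vs {0.21, 0.27, 0.30, 0.19} → pass.
TA (methods 2·3): 0.33 vs {0.19, 0.27, 0.25, 0.19} → pass.
TB (methods 1·2): 0.39 vs {0.21, 0.19, 0.44, 0.52} → fail.
TB (methods 1·3): 0.60 vs {0.21, 0.27, 0.44, 0.38} → pass.
TB (methods 2·3): 0.39 vs {0.19, 0.27, 0.52, 0.38} → fail.
TC (methods 1·2): 0.56 vs {0.30, 0.25, 0.44, 0.52} → pass.
TC (methods 1·3): 0.30 vs {0.30, 0.19, 0.44, 0.38} → fail.
TC (methods 2·3): 0.42 vs {0.25, 0.19, 0.52, 0.38} → fail.
4 of 9 fail.

4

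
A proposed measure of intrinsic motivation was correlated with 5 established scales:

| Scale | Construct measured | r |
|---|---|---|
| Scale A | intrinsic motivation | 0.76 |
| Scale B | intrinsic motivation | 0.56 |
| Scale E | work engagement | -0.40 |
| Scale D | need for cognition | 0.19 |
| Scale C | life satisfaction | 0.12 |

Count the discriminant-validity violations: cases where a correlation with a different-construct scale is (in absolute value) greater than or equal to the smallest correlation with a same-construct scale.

Convergent (same construct = intrinsic motivation): Scale A, Scale B.
Smallest convergent = 0.56. Discriminant |r|: 0.40, 0.19, 0.12; count ≥ 0.56 → 0.

0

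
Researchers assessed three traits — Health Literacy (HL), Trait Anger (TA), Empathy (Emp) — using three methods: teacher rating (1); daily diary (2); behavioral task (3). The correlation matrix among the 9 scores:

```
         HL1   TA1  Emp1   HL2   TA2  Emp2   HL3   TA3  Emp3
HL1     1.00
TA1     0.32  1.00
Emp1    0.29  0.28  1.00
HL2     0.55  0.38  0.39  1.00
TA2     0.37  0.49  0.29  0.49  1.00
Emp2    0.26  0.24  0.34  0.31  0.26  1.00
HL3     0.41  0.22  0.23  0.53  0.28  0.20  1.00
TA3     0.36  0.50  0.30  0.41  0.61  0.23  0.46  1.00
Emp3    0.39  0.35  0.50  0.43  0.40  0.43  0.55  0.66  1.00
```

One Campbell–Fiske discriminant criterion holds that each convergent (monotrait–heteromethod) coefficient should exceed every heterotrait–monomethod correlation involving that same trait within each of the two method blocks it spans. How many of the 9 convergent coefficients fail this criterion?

Convergent coefficients and their comparison sets:
HL (methods 1·2): 0.55 vs {0.32, 0.49, 0.29, 0.31} → pass.
HL (methods 1·3): 0.41 vs {0.32, 0.46, 0.29, 0.55} → fail.
HL (methods 2·3): 0.53 vs {0.49, 0.46, 0.31, 0.55} → fail.
TA (methods 1·2): 0.49 vs {0.32, 0.49, 0.28, 0.26} → fail.
TA (methods 1·3): 0.50 vs {0.32, 0.46, 0.28, 0.66} → fail.
TA (methods 2·3): 0.61 vs {0.49, 0.46, 0.26, 0.66} → fail.
Emp (methods 1·2): 0.34 vs {0.29, 0.31, 0.28, 0.26} → pass.
Emp (methods 1·3): 0.50 vs {0.29, 0.55, 0.28, 0.66} → fail.
Emp (methods 2·3): 0.43 vs {0.31, 0.55, 0.26, 0.66} → fail.
7 of 9 fail.

7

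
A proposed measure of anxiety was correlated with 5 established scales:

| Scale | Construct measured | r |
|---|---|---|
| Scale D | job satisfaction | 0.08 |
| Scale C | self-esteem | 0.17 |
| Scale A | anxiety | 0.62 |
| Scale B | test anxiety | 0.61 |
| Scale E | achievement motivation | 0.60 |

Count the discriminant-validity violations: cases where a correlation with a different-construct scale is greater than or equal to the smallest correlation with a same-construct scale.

0

Convergent (same construct = anxiety): Scale A.
Smallest convergent = 0.62. Discriminant values: 0.08, 0.17, 0.61, 0.60; count ≥ 0.62 → 0.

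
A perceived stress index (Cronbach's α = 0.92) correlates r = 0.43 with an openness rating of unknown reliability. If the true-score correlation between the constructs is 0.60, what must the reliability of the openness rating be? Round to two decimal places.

r_true = r_obs / √(r_xx · r_yy) ⇒ 0.60 = 0.43 / √(0.92 · r_yy).
√(0.92 · r_yy) = 0.43 / 0.60 = 0.7167; 0.92 · r_yy = 0.5137; r_yy = 0.5137 / 0.92 ≈ 0.56.

0.56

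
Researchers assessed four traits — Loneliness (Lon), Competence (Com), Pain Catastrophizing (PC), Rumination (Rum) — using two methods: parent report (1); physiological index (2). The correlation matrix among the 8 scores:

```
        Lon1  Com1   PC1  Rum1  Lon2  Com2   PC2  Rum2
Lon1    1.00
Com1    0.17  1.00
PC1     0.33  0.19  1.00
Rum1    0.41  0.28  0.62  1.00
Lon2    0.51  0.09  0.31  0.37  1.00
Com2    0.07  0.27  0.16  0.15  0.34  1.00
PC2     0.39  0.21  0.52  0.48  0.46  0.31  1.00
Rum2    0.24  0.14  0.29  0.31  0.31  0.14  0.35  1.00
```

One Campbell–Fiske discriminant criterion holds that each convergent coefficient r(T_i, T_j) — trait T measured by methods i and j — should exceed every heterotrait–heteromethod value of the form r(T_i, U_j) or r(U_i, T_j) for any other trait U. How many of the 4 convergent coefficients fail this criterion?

1

Checking each validity diagonal entry against its comparison values:
Lon (methods 1·2): 0.51 vs {0.07, 0.09, 0.39, 0.31, 0.24, 0.37} → pass.
Com (methods 1·2): 0.27 vs {0.09, 0.07, 0.21, 0.16, 0.14, 0.15} → pass.
PC (methods 1·2): 0.52 vs {0.31, 0.39, 0.16, 0.21, 0.29, 0.48} → pass.
Rum (methods 1·2): 0.31 vs {0.37, 0.24, 0.15, 0.14, 0.48, 0.29} → fail.
1 of 4 fail.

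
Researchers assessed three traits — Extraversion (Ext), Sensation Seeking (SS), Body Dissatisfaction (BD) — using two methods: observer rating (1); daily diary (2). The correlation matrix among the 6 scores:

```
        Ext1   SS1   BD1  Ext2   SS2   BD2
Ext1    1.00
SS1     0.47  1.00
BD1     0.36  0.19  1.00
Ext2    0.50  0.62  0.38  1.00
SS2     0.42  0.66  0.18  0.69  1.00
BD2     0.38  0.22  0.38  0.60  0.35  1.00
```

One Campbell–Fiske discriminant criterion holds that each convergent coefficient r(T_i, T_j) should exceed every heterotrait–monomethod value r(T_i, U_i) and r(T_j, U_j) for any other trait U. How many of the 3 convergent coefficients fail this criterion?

3

Checking each validity diagonal entry against its comparison values:
Ext (methods 1·2): 0.50 vs {0.47, 0.69, 0.36, 0.60} → fail.
SS (methods 1·2): 0.66 vs {0.47, 0.69, 0.19, 0.35} → fail.
BD (methods 1·2): 0.38 vs {0.36, 0.60, 0.19, 0.35} → fail.
3 of 3 fail.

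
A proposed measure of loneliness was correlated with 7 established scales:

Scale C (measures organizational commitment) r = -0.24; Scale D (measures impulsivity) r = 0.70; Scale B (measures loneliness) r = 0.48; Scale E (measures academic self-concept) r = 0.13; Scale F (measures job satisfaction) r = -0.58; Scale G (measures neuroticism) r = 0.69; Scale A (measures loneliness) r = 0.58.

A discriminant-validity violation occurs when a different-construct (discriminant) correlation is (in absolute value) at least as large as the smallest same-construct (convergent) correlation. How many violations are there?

Convergent (same construct = loneliness): Scale B, Scale A.
Smallest convergent = 0.48. Discriminant |r|: 0.24, 0.70, 0.13, 0.58, 0.69; count ≥ 0.48 → 3.

3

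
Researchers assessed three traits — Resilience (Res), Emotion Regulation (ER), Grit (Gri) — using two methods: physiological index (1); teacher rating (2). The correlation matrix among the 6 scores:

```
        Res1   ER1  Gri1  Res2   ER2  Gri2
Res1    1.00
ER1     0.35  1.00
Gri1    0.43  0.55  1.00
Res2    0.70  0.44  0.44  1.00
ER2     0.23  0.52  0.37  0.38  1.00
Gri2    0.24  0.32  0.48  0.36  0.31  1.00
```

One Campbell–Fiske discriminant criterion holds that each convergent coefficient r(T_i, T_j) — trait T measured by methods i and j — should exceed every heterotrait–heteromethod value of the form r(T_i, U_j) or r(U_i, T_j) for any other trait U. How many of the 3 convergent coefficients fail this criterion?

Convergent coefficients and their comparison sets:
Res (methods 1·2): 0.70 vs {0.23, 0.44, 0.24, 0.44} → pass.
ER (methods 1·2): 0.52 vs {0.44, 0.23, 0.32, 0.37} → pass.
Gri (methods 1·2): 0.48 vs {0.44, 0.24, 0.37, 0.32} → pass.
0 of 3 fail.

0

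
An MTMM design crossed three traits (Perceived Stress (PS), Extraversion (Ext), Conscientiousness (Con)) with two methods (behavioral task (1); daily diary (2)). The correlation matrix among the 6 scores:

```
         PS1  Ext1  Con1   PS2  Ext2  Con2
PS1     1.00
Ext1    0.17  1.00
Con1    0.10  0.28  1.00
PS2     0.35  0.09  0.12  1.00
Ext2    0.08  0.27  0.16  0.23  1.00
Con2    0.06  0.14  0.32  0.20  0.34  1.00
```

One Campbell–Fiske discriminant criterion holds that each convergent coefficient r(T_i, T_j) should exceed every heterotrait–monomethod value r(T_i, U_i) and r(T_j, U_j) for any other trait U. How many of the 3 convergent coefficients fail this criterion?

Checking each validity diagonal entry against its comparison values:
PS (methods 1·2): 0.35 vs {0.17, 0.23, 0.10, 0.20} → pass.
Ext (methods 1·2): 0.27 vs {0.17, 0.23, 0.28, 0.34} → fail.
Con (methods 1·2): 0.32 vs {0.10, 0.20, 0.28, 0.34} → fail.
2 of 3 fail.

2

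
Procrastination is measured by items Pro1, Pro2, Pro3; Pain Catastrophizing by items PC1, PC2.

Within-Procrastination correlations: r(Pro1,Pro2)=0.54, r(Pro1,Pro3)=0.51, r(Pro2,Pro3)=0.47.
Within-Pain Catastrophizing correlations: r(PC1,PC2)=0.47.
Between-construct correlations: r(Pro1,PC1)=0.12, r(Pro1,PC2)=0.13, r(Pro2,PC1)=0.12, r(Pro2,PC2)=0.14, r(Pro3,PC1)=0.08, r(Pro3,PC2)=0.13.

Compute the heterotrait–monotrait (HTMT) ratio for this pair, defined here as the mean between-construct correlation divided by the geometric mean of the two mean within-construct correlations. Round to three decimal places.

Mean between = 0.72/6 = 0.1200.
Mean within-Pro = 1.52/3 = 0.5067; mean within-PC = 0.47/1 = 0.4700.
Geometric mean = √(0.5067 × 0.4700) = 0.4880.
HTMT = 0.1200 / 0.4880 = 0.246.

0.246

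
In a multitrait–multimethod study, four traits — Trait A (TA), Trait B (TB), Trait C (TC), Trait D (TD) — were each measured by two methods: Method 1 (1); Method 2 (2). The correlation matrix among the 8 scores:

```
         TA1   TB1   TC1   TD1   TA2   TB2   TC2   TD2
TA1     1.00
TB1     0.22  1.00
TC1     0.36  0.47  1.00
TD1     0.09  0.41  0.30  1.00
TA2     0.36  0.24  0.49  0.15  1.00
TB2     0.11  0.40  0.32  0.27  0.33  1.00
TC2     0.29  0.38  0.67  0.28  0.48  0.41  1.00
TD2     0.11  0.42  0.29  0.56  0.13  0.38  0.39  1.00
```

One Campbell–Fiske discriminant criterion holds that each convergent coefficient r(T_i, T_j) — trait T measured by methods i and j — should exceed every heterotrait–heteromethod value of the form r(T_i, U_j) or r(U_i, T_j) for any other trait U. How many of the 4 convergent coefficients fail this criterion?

Convergent coefficients and their comparison sets:
TA (methods 1·2): 0.36 vs {0.11, 0.24, 0.29, 0.49, 0.11, 0.15} → fail.
TB (methods 1·2): 0.40 vs {0.24, 0.11, 0.38, 0.32, 0.42, 0.27} → fail.
TC (methods 1·2): 0.67 vs {0.49, 0.29, 0.32, 0.38, 0.29, 0.28} → pass.
TD (methods 1·2): 0.56 vs {0.15, 0.11, 0.27, 0.42, 0.28, 0.29} → pass.
2 of 4 fail.

2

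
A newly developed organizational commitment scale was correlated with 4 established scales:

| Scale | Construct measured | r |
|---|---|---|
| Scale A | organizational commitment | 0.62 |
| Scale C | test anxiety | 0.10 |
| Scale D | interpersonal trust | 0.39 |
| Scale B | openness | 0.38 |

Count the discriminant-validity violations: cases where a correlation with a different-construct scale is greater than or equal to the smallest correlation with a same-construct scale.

0

Convergent (same construct = organizational commitment): Scale A.
Smallest convergent = 0.62. Discriminant values: 0.10, 0.39, 0.38; count ≥ 0.62 → 0.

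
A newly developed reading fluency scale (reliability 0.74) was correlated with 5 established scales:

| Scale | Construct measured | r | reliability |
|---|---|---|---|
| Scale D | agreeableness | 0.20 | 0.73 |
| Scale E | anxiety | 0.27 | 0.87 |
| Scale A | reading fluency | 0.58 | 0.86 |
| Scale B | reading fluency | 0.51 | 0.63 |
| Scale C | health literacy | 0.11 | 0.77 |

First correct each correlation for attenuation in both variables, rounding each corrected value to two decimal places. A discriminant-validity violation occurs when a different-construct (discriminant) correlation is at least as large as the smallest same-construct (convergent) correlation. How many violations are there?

Disattenuated r (r / √(r_scale · r_new)):
  Scale D (disc): 0.20 / √(0.73·0.74) = 0.27
  Scale E (disc): 0.27 / √(0.87·0.74) = 0.34
  Scale A (conv): 0.58 / √(0.86·0.74) = 0.73
  Scale B (conv): 0.51 / √(0.63·0.74) = 0.75
  Scale C (disc): 0.11 / √(0.77·0.74) = 0.15
Smallest convergent = 0.73. Discriminant values: 0.27, 0.34, 0.15; count ≥ 0.73 → 0.

0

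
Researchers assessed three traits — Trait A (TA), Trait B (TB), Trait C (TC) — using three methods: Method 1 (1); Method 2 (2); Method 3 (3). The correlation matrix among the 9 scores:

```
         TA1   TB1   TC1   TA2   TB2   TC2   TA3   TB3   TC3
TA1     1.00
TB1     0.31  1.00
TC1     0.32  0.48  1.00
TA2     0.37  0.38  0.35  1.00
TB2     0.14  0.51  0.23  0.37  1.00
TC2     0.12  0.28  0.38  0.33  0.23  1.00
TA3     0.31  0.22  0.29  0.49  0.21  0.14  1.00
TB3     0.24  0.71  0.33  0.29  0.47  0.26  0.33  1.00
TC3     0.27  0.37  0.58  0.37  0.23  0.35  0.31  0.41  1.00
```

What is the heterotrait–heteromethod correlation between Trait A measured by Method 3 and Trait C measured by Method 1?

0.29

Different traits and methods: r(TA3, TC1) = 0.29.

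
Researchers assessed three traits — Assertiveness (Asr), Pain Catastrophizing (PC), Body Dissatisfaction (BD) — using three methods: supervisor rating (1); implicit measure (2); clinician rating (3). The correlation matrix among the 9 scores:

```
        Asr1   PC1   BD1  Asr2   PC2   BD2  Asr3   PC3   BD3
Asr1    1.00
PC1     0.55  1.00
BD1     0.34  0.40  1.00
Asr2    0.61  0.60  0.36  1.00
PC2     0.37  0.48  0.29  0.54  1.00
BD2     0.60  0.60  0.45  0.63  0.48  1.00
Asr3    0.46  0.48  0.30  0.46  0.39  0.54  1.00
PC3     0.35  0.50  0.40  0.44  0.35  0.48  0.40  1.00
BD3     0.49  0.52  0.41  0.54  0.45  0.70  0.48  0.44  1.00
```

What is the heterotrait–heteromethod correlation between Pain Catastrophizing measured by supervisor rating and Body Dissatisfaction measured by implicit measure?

Different traits and methods: r(PC1, BD2) = 0.60.

0.60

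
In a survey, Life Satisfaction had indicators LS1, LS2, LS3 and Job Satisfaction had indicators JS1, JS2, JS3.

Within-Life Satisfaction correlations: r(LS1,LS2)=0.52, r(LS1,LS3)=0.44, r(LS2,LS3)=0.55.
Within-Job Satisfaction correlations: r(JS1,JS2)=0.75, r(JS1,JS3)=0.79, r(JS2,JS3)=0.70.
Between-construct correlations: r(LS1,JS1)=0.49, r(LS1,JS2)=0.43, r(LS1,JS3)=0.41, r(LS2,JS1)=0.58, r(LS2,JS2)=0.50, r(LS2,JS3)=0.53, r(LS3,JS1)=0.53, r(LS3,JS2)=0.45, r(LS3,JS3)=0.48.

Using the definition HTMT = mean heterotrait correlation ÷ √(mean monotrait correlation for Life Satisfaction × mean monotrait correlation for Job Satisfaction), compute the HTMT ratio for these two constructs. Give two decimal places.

0.80

Mean heterotrait r = 4.40/9 = 0.4889.
Mean within-LS = 1.51/3 = 0.5033; mean within-JS = 2.24/3 = 0.7467.
Geometric mean = √(0.5033 × 0.7467) = 0.6130.
HTMT = 0.4889 / 0.6130 = 0.80.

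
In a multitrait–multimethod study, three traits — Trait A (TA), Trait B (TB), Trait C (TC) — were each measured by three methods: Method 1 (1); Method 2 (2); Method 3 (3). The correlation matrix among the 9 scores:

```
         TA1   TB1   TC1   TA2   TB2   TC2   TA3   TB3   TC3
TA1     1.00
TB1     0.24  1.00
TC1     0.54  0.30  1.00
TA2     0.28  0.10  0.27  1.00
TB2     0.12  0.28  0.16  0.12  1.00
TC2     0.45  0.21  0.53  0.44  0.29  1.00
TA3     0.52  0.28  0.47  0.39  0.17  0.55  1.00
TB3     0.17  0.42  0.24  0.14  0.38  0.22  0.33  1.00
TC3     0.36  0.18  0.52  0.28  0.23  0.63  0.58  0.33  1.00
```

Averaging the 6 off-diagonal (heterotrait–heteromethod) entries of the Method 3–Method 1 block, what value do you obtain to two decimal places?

HTHM values (method 3 × method 1): 0.28, 0.47, 0.17, 0.24, 0.36, 0.18; mean = 1.70/6 = 0.28.

0.28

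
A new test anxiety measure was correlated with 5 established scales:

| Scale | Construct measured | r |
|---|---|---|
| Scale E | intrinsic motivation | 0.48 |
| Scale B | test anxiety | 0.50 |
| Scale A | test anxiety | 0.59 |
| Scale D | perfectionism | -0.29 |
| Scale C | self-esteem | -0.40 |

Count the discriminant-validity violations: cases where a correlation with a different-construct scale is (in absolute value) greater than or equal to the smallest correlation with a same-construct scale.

Convergent (same construct = test anxiety): Scale B, Scale A.
Smallest convergent = 0.50. Discriminant |r|: 0.48, 0.29, 0.40; count ≥ 0.50 → 0.

0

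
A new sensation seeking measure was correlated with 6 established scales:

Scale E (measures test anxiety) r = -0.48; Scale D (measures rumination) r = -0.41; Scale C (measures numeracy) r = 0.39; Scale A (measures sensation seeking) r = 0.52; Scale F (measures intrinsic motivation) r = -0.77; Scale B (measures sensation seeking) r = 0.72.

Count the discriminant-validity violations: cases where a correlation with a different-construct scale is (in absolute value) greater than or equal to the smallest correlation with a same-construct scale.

1

Convergent (same construct = sensation seeking): Scale A, Scale B.
Smallest convergent = 0.52. Discriminant |r|: 0.48, 0.41, 0.39, 0.77; count ≥ 0.52 → 1.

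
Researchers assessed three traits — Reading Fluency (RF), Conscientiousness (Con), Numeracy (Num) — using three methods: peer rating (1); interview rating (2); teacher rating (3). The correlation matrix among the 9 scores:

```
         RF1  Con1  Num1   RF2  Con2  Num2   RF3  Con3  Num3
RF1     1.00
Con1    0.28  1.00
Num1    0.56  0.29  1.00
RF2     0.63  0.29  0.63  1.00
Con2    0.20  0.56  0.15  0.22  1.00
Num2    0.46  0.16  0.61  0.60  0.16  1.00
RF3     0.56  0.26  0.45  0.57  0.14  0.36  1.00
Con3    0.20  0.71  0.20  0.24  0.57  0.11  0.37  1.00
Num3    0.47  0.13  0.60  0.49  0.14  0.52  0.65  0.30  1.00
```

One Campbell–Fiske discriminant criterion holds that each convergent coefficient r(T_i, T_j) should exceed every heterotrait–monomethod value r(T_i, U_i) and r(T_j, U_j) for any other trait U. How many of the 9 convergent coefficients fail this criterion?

4

Convergent coefficients and their comparison sets:
RF (methods 1·2): 0.63 vs {0.28, 0.22, 0.56, 0.60} → pass.
RF (methods 1·3): 0.56 vs {0.28, 0.37, 0.56, 0.65} → fail.
RF (methods 2·3): 0.57 vs {0.22, 0.37, 0.60, 0.65} → fail.
Con (methods 1·2): 0.56 vs {0.28, 0.22, 0.29, 0.16} → pass.
Con (methods 1·3): 0.71 vs {0.28, 0.37, 0.29, 0.30} → pass.
Con (methods 2·3): 0.57 vs {0.22, 0.37, 0.16, 0.30} → pass.
Num (methods 1·2): 0.61 vs {0.56, 0.60, 0.29, 0.16} → pass.
Num (methods 1·3): 0.60 vs {0.56, 0.65, 0.29, 0.30} → fail.
Num (methods 2·3): 0.52 vs {0.60, 0.65, 0.16, 0.30} → fail.
4 of 9 fail.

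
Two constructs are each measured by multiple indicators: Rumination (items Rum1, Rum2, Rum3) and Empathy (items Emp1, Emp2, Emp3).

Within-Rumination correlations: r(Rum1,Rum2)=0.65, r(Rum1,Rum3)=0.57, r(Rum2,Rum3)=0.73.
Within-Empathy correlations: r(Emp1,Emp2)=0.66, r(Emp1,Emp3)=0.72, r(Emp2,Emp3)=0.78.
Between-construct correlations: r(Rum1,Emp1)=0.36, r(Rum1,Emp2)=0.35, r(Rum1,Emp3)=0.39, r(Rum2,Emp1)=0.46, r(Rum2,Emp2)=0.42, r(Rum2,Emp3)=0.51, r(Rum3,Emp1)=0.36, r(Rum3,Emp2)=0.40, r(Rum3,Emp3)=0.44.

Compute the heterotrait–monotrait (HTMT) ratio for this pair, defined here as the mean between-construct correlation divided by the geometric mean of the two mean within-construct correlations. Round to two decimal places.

0.60

Between-construct mean = 3.69/9 = 0.4100.
Mean within-Rum = 1.95/3 = 0.6500; mean within-Emp = 2.16/3 = 0.7200.
Geometric mean = √(0.6500 × 0.7200) = 0.6841.
HTMT = 0.4100 / 0.6841 = 0.60.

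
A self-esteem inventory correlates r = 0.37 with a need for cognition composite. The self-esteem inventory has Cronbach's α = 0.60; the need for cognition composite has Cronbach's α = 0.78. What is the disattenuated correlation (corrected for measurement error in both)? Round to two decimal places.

r_true = r_obs / √(r_xx · r_yy) = 0.37 / √(0.60 × 0.78) = 0.37 / √0.4680 = 0.37 / 0.6841 ≈ 0.54.

0.54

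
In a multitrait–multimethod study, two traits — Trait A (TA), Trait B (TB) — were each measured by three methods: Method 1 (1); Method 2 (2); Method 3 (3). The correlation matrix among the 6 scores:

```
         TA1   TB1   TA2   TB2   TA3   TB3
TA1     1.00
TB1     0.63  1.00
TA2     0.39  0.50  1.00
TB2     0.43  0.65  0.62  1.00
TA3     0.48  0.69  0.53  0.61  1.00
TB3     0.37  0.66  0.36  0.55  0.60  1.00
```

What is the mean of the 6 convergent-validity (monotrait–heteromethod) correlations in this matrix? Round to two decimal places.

Convergent values: 0.39, 0.48, 0.53, 0.65, 0.66, 0.55; mean = 3.26/6 = 0.54.

0.54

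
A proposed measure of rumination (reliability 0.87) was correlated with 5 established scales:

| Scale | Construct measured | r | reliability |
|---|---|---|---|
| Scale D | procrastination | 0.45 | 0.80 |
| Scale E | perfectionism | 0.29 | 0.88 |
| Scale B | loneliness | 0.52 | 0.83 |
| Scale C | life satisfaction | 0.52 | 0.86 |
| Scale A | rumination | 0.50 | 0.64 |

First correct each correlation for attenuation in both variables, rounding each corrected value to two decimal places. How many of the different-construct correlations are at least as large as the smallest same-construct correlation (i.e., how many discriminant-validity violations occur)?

0

Disattenuated r (r / √(r_scale · r_new)):
  Scale D (disc): 0.45 / √(0.80·0.87) = 0.54
  Scale E (disc): 0.29 / √(0.88·0.87) = 0.33
  Scale B (disc): 0.52 / √(0.83·0.87) = 0.61
  Scale C (disc): 0.52 / √(0.86·0.87) = 0.60
  Scale A (conv): 0.50 / √(0.64·0.87) = 0.67
Smallest convergent = 0.67. Discriminant values: 0.54, 0.33, 0.61, 0.60; count ≥ 0.67 → 0.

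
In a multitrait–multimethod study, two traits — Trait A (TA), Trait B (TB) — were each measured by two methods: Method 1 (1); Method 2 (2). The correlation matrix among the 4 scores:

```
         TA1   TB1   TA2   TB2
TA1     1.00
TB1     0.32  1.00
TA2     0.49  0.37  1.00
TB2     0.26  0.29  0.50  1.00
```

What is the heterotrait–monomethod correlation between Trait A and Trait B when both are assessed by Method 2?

Different traits, same method: r(TA2, TB2) = 0.50.

0.50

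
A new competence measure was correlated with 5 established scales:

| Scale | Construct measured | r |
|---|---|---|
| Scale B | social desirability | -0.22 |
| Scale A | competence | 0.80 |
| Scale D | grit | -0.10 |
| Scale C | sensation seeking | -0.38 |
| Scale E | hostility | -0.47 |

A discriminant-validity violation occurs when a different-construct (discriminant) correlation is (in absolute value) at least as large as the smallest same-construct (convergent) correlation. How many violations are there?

Convergent (same construct = competence): Scale A.
Smallest convergent = 0.80. Discriminant |r|: 0.22, 0.10, 0.38, 0.47; count ≥ 0.80 → 0.

0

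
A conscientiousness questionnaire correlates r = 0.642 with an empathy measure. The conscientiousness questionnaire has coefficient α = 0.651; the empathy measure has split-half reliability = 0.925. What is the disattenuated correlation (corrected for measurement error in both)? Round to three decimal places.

0.827

r_true = r_obs / √(r_xx · r_yy) = 0.642 / √(0.651 × 0.925) = 0.642 / √0.602175 = 0.642 / 0.7760 ≈ 0.827.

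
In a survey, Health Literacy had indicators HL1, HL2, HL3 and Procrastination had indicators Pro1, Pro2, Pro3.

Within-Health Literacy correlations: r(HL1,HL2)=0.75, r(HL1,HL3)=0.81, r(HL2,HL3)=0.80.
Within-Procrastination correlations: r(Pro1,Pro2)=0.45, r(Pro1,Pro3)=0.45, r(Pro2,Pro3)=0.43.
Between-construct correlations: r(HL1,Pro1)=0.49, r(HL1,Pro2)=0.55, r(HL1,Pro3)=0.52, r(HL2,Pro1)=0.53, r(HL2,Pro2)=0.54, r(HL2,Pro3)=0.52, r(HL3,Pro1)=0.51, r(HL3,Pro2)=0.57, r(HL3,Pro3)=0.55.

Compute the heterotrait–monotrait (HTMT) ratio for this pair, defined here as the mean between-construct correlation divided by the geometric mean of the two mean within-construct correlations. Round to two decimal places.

0.90

Mean between = 4.78/9 = 0.5311.
Mean within-HL = 2.36/3 = 0.7867; mean within-Pro = 1.33/3 = 0.4433.
Geometric mean = √(0.7867 × 0.4433) = 0.5905.
HTMT = 0.5311 / 0.5905 = 0.90.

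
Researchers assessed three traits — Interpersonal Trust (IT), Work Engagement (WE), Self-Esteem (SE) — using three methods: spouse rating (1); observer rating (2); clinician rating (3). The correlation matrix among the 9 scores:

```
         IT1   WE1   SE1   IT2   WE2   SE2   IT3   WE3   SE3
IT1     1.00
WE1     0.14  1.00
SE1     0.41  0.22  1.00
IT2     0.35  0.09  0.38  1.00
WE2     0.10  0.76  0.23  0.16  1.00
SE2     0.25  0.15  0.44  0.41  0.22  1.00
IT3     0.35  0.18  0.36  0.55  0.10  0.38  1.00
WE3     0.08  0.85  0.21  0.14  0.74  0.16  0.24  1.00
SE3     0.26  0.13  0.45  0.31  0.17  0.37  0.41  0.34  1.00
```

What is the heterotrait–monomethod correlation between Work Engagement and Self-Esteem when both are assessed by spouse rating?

Different traits, same method: r(WE1, SE1) = 0.22.

0.22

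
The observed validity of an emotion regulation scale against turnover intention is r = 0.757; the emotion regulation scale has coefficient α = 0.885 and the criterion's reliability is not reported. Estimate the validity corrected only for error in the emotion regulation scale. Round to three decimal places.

Single correction: r_c = r_obs / √r_xx = 0.757 / √0.885 = 0.757 / 0.9407 ≈ 0.805.

0.805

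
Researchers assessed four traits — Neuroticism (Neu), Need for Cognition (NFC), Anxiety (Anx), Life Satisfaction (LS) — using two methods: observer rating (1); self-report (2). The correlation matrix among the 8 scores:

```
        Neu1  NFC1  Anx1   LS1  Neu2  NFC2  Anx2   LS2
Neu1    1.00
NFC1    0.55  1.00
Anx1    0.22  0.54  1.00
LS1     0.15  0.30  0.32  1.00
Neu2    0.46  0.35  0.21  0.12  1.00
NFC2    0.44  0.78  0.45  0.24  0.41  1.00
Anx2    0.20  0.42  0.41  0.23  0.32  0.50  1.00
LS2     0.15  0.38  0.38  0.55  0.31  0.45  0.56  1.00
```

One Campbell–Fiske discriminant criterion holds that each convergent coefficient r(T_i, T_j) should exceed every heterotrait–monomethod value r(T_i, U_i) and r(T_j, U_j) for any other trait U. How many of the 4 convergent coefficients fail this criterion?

Each convergent coefficient versus the relevant comparison correlations:
Neu (methods 1·2): 0.46 vs {0.55, 0.41, 0.22, 0.32, 0.15, 0.31} → fail.
NFC (methods 1·2): 0.78 vs {0.55, 0.41, 0.54, 0.50, 0.30, 0.45} → pass.
Anx (methods 1·2): 0.41 vs {0.22, 0.32, 0.54, 0.50, 0.32, 0.56} → fail.
LS (methods 1·2): 0.55 vs {0.15, 0.31, 0.30, 0.45, 0.32, 0.56} → fail.
3 of 4 fail.

3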